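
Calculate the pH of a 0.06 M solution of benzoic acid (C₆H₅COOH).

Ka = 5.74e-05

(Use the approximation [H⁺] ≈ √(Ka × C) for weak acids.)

[H⁺] = √(Ka × C) = √(5.74e-05 × 0.06) = 1.8558e-03. pH = -log(1.8558e-03)

pH = 2.73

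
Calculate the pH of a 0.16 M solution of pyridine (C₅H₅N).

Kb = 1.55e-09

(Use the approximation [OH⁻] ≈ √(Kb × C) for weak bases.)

[OH⁻] = √(Kb × C) = √(1.55e-09 × 0.16) = 1.5748e-05. pOH = 4.80, pH = 14 - pOH

pH = 9.20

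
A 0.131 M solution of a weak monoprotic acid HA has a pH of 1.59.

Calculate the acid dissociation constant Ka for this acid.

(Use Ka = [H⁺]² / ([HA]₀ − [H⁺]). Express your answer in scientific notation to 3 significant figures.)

[H⁺] = 10^(−pH) = 10^(−1.59) = 2.570e-02 M. For HA ⇌ H⁺ + A⁻, Ka = [H⁺][A⁻]/[HA] = [H⁺]² / ([HA]₀ − [H⁺]) = (2.570e-02)² / (0.131 − 2.570e-02) = 6.27e-03.

K_a = 6.27e-03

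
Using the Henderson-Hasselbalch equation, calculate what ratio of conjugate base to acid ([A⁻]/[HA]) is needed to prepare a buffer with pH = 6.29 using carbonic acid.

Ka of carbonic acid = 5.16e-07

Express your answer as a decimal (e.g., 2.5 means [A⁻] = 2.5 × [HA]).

pKa = -log(5.16e-07) = 6.2874. pH = pKa + log([A⁻]/[HA]), so log([A⁻]/[HA]) = pH − pKa = 6.29 − 6.2874 = 0.0026. [A⁻]/[HA] = 10^(0.0026) = 1.01

[A⁻]/[HA] = 1.01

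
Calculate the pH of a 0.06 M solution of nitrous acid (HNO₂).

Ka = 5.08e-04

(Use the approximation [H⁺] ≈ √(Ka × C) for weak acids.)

[H⁺] = √(Ka × C) = √(5.08e-04 × 0.06) = 5.5209e-03. pH = -log(5.5209e-03)

pH = 2.26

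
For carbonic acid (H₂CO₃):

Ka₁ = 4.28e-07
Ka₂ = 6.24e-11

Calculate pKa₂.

pKa₂ = -log(Ka₂) = -log(6.24e-11) = 10.20.

pK_{a2} = 10.20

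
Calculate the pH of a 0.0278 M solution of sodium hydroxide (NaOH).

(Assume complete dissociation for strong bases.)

[OH⁻] = 0.0278 M for strong base. pOH = -log[OH⁻] = 1.56, pH = 14 - pOH

pH = 12.44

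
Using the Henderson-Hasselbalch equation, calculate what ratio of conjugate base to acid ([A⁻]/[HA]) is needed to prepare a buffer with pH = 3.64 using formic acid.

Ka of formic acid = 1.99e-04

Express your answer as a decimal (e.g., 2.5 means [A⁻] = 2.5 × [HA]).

pKa = -log(1.99e-04) = 3.7011. pH = pKa + log([A⁻]/[HA]), so log([A⁻]/[HA]) = pH − pKa = 3.64 − 3.7011 = -0.0611. [A⁻]/[HA] = 10^(-0.0611) = 0.869

[A⁻]/[HA] = 0.869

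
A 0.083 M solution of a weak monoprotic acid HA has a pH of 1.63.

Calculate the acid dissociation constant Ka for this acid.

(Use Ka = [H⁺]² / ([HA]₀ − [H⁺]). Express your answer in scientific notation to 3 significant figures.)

[H⁺] = 10^(−pH) = 10^(−1.63) = 2.344e-02 M. For HA ⇌ H⁺ + A⁻, Ka = [H⁺][A⁻]/[HA] = [H⁺]² / ([HA]₀ − [H⁺]) = (2.344e-02)² / (0.083 − 2.344e-02) = 9.23e-03.

K_a = 9.23e-03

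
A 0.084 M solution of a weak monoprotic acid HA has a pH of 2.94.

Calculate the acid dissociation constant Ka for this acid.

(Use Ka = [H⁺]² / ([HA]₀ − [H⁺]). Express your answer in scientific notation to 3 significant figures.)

[H⁺] = 10^(−pH) = 10^(−2.94) = 1.148e-03 M. For HA ⇌ H⁺ + A⁻, Ka = [H⁺][A⁻]/[HA] = [H⁺]² / ([HA]₀ − [H⁺]) = (1.148e-03)² / (0.084 − 1.148e-03) = 1.59e-05.

K_a = 1.59e-05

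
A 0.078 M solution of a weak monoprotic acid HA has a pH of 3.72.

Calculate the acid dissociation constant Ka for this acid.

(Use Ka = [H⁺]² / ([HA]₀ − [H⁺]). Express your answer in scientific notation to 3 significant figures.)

[H⁺] = 10^(−pH) = 10^(−3.72) = 1.905e-04 M. For HA ⇌ H⁺ + A⁻, Ka = [H⁺][A⁻]/[HA] = [H⁺]² / ([HA]₀ − [H⁺]) = (1.905e-04)² / (0.078 − 1.905e-04) = 4.67e-07.

K_a = 4.67e-07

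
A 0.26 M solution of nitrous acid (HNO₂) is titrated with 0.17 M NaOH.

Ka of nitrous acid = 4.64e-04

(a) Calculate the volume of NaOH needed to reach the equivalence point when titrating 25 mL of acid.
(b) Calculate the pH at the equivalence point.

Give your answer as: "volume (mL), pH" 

moles acid = 0.26 × 25/1000 = 0.0065 mol; V_base = moles/0.17 × 1000 = 38.2 mL. At equivalence only the conjugate base is present: [A⁻] = 0.0065/0.063 = 1.0279e-01 M. Kb = Kw/Ka = 2.16e-11; [OH⁻] = √(Kb × [A⁻]) = 1.4884e-06; pOH = 5.83; pH = 14 - pOH = 8.17.

V = 38.2 mL, pH = 8.17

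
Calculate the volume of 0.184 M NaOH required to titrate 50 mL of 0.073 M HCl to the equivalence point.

At equivalence: moles acid = moles base. moles HCl = 0.073 × 50/1000 = 0.00365 mol. V_base = moles / 0.184 × 1000 = 19.8 mL.

V_{base} = 19.8 mL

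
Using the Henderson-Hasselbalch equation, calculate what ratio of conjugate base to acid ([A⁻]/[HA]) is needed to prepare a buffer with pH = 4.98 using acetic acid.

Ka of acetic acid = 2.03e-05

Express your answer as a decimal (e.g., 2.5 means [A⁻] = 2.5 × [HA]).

pKa = -log(2.03e-05) = 4.6925. pH = pKa + log([A⁻]/[HA]), so log([A⁻]/[HA]) = pH − pKa = 4.98 − 4.6925 = 0.2875. [A⁻]/[HA] = 10^(0.2875) = 1.94

[A⁻]/[HA] = 1.94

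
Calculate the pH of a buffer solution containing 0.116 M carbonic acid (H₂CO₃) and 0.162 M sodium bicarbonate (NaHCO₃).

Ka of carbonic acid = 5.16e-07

pKa = -log(5.16e-07) = 6.29. pH = pKa + log([A⁻]/[HA]) = 6.29 + log(0.162/0.116)

pH = 6.43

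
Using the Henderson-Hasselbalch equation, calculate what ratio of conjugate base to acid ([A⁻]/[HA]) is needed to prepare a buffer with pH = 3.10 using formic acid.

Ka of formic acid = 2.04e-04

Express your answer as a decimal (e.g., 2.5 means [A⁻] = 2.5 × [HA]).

pKa = -log(2.04e-04) = 3.6904. pH = pKa + log([A⁻]/[HA]), so log([A⁻]/[HA]) = pH − pKa = 3.10 − 3.6904 = -0.5904. [A⁻]/[HA] = 10^(-0.5904) = 0.257

[A⁻]/[HA] = 0.257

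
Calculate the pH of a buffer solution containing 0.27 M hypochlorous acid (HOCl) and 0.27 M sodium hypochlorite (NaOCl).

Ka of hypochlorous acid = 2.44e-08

pKa = -log(2.44e-08) = 7.61. pH = pKa + log([A⁻]/[HA]) = 7.61 + log(0.27/0.27)

pH = 7.61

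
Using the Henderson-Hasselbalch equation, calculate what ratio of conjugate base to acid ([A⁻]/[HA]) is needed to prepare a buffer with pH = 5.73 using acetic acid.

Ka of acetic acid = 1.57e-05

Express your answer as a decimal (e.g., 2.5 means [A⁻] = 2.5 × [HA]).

pKa = -log(1.57e-05) = 4.8041. pH = pKa + log([A⁻]/[HA]), so log([A⁻]/[HA]) = pH − pKa = 5.73 − 4.8041 = 0.9259. [A⁻]/[HA] = 10^(0.9259) = 8.43

[A⁻]/[HA] = 8.43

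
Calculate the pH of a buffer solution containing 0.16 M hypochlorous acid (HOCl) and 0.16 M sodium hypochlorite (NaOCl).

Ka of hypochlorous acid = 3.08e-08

pKa = -log(3.08e-08) = 7.51. pH = pKa + log([A⁻]/[HA]) = 7.51 + log(0.16/0.16)

pH = 7.51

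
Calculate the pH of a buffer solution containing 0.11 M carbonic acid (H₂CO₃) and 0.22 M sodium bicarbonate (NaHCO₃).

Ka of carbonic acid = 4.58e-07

pKa = -log(4.58e-07) = 6.34. pH = pKa + log([A⁻]/[HA]) = 6.34 + log(0.22/0.11)

pH = 6.64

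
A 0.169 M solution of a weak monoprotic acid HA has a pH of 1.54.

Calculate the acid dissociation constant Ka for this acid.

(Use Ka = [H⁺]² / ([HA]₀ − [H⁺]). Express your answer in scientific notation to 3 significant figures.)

[H⁺] = 10^(−pH) = 10^(−1.54) = 2.884e-02 M. For HA ⇌ H⁺ + A⁻, Ka = [H⁺][A⁻]/[HA] = [H⁺]² / ([HA]₀ − [H⁺]) = (2.884e-02)² / (0.169 − 2.884e-02) = 5.93e-03.

K_a = 5.93e-03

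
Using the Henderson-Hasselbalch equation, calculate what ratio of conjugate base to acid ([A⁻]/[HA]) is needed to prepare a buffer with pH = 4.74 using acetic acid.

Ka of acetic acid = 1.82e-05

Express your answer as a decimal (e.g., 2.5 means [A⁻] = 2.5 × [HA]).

pKa = -log(1.82e-05) = 4.7399. pH = pKa + log([A⁻]/[HA]), so log([A⁻]/[HA]) = pH − pKa = 4.74 − 4.7399 = 0.0001. [A⁻]/[HA] = 10^(0.0001) = 1.00

[A⁻]/[HA] = 1.00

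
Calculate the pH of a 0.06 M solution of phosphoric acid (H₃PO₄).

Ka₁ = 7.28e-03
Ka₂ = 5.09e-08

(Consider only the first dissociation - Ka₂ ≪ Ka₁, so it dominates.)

First dissociation dominates. From Ka₁ = [H⁺][HA⁻]/[H₂A], x² + Ka₁·x − Ka₁·C = 0 with C = 0.06 M and Ka₁ = 7.28e-03. Solving: [H⁺] = (−Ka₁ + √(Ka₁² + 4·Ka₁·C)) / 2 = 1.7574e-02 M. pH = -log(1.7574e-02) = 1.76.

pH = 1.76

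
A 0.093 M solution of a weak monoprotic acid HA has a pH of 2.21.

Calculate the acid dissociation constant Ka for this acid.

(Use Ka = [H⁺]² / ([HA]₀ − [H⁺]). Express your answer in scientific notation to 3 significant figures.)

[H⁺] = 10^(−pH) = 10^(−2.21) = 6.166e-03 M. For HA ⇌ H⁺ + A⁻, Ka = [H⁺][A⁻]/[HA] = [H⁺]² / ([HA]₀ − [H⁺]) = (6.166e-03)² / (0.093 − 6.166e-03) = 4.38e-04.

K_a = 4.38e-04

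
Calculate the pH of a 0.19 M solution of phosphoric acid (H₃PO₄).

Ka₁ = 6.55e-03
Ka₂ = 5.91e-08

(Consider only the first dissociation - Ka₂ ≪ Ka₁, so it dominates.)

First dissociation dominates. From Ka₁ = [H⁺][HA⁻]/[H₂A], x² + Ka₁·x − Ka₁·C = 0 with C = 0.19 M and Ka₁ = 6.55e-03. Solving: [H⁺] = (−Ka₁ + √(Ka₁² + 4·Ka₁·C)) / 2 = 3.2154e-02 M. pH = -log(3.2154e-02) = 1.49.

pH = 1.49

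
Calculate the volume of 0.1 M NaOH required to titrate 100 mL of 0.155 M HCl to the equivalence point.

At equivalence: moles acid = moles base. moles HCl = 0.155 × 100/1000 = 0.0155 mol. V_base = moles / 0.1 × 1000 = 155.0 mL.

V_{base} = 155.0 mL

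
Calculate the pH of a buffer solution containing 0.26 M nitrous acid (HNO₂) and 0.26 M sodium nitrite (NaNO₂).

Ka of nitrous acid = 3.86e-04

pKa = -log(3.86e-04) = 3.41. pH = pKa + log([A⁻]/[HA]) = 3.41 + log(0.26/0.26)

pH = 3.41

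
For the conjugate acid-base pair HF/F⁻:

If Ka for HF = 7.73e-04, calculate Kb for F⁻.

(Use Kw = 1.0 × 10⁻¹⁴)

For a conjugate pair Ka × Kb = Kw, so Kb = Kw/Ka = 1.0 × 10⁻¹⁴ / 7.73e-04 = 1.29e-11.

K_b = 1.29e-11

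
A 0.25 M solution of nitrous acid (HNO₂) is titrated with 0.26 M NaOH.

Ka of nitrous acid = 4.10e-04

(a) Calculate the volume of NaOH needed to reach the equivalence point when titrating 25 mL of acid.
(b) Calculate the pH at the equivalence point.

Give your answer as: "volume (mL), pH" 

moles acid = 0.25 × 25/1000 = 0.00625 mol; V_base = moles/0.26 × 1000 = 24.0 mL. At equivalence only the conjugate base is present: [A⁻] = 0.00625/0.049 = 1.2745e-01 M. Kb = Kw/Ka = 2.44e-11; [OH⁻] = √(Kb × [A⁻]) = 1.7631e-06; pOH = 5.75; pH = 14 - pOH = 8.25.

V = 24.0 mL, pH = 8.25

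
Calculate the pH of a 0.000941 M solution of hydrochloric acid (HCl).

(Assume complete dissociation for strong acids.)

[H⁺] = 0.000941 M for strong acid. pH = -log[H⁺] = -log(0.000941)

pH = 3.03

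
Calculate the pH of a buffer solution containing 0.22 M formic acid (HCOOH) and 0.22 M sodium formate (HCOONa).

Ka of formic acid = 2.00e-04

pKa = -log(2.00e-04) = 3.70. pH = pKa + log([A⁻]/[HA]) = 3.70 + log(0.22/0.22)

pH = 3.70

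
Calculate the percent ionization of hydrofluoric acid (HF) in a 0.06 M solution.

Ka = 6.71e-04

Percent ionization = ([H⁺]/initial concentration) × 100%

Using Ka equilibrium: x² + Ka×x - Ka×C = 0. Solving: [H⁺] = 6.0184e-03. Percent = (6.0184e-03/0.06) × 100

Percent ionization = 10%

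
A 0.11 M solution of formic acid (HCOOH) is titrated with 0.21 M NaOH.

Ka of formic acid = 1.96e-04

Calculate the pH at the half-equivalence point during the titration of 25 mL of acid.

At half-equivalence [HA] = [A⁻], so Henderson-Hasselbalch gives pH = pKa = -log(1.96e-04) = 3.71.

pH = pKa = 3.71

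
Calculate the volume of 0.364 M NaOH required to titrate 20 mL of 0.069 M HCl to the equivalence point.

At equivalence: moles acid = moles base. moles HCl = 0.069 × 20/1000 = 0.00138 mol. V_base = moles / 0.364 × 1000 = 3.8 mL.

V_{base} = 3.8 mL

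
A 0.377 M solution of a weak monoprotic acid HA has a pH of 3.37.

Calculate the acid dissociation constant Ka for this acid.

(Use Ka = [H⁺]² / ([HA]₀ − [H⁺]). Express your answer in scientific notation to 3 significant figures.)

[H⁺] = 10^(−pH) = 10^(−3.37) = 4.266e-04 M. For HA ⇌ H⁺ + A⁻, Ka = [H⁺][A⁻]/[HA] = [H⁺]² / ([HA]₀ − [H⁺]) = (4.266e-04)² / (0.377 − 4.266e-04) = 4.83e-07.

K_a = 4.83e-07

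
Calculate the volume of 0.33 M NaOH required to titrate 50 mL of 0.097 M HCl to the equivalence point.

At equivalence: moles acid = moles base. moles HCl = 0.097 × 50/1000 = 0.00485 mol. V_base = moles / 0.33 × 1000 = 14.7 mL.

V_{base} = 14.7 mL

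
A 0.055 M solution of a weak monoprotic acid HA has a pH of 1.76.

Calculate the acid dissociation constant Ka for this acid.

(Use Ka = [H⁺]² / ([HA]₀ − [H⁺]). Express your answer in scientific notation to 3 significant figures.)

[H⁺] = 10^(−pH) = 10^(−1.76) = 1.738e-02 M. For HA ⇌ H⁺ + A⁻, Ka = [H⁺][A⁻]/[HA] = [H⁺]² / ([HA]₀ − [H⁺]) = (1.738e-02)² / (0.055 − 1.738e-02) = 8.03e-03.

K_a = 8.03e-03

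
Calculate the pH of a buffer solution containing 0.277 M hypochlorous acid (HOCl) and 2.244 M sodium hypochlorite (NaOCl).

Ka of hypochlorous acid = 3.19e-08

pKa = -log(3.19e-08) = 7.50. pH = pKa + log([A⁻]/[HA]) = 7.50 + log(2.244/0.277)

pH = 8.40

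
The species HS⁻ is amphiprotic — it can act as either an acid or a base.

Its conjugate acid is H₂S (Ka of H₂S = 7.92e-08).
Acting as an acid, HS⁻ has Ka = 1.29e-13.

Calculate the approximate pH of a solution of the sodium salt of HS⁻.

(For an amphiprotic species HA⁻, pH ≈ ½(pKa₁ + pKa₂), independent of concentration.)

pKa₁ = -log(7.92e-08) = 7.10; pKa₂ = -log(1.29e-13) = 12.89. For an amphiprotic species, pH ≈ ½(pKa₁ + pKa₂) = ½(7.10 + 12.89) = 10.00.

pH = 10.00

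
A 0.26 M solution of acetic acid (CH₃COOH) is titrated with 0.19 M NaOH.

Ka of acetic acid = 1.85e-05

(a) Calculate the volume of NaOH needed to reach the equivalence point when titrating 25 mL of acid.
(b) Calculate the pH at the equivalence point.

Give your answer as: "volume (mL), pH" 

moles acid = 0.26 × 25/1000 = 0.0065 mol; V_base = moles/0.19 × 1000 = 34.2 mL. At equivalence only the conjugate base is present: [A⁻] = 0.0065/0.059 = 1.0978e-01 M. Kb = Kw/Ka = 5.41e-10; [OH⁻] = √(Kb × [A⁻]) = 7.7032e-06; pOH = 5.11; pH = 14 - pOH = 8.89.

V = 34.2 mL, pH = 8.89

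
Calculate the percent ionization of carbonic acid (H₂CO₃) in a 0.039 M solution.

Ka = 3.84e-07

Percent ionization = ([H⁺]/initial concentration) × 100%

Using Ka equilibrium: x² + Ka×x - Ka×C = 0. Solving: [H⁺] = 1.2218e-04. Percent = (1.2218e-04/0.039) × 100

Percent ionization = 0.313%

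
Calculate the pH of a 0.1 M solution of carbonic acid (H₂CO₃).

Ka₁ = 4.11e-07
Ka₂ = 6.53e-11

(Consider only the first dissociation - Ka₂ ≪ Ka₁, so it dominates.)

First dissociation dominates. From Ka₁ = [H⁺][HA⁻]/[H₂A], x² + Ka₁·x − Ka₁·C = 0 with C = 0.1 M and Ka₁ = 4.11e-07. Solving: [H⁺] = (−Ka₁ + √(Ka₁² + 4·Ka₁·C)) / 2 = 2.0253e-04 M. pH = -log(2.0253e-04) = 3.69.

pH = 3.69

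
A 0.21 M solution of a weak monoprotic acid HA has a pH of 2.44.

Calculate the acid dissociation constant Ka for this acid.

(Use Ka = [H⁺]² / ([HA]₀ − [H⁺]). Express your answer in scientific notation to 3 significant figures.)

[H⁺] = 10^(−pH) = 10^(−2.44) = 3.631e-03 M. For HA ⇌ H⁺ + A⁻, Ka = [H⁺][A⁻]/[HA] = [H⁺]² / ([HA]₀ − [H⁺]) = (3.631e-03)² / (0.21 − 3.631e-03) = 6.39e-05.

K_a = 6.39e-05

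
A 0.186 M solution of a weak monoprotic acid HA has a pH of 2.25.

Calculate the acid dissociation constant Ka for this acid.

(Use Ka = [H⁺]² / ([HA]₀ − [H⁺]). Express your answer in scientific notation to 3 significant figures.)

[H⁺] = 10^(−pH) = 10^(−2.25) = 5.623e-03 M. For HA ⇌ H⁺ + A⁻, Ka = [H⁺][A⁻]/[HA] = [H⁺]² / ([HA]₀ − [H⁺]) = (5.623e-03)² / (0.186 − 5.623e-03) = 1.75e-04.

K_a = 1.75e-04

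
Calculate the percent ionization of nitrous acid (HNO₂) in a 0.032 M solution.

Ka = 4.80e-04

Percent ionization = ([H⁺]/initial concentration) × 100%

Using Ka equilibrium: x² + Ka×x - Ka×C = 0. Solving: [H⁺] = 3.6865e-03. Percent = (3.6865e-03/0.032) × 100

Percent ionization = 11.5%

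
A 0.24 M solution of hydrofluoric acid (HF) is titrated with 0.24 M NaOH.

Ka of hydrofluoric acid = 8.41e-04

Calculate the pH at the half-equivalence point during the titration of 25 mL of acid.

At half-equivalence [HA] = [A⁻], so Henderson-Hasselbalch gives pH = pKa = -log(8.41e-04) = 3.08.

pH = pKa = 3.08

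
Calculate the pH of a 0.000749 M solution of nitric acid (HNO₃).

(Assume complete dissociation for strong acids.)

[H⁺] = 0.000749 M for strong acid. pH = -log[H⁺] = -log(0.000749)

pH = 3.13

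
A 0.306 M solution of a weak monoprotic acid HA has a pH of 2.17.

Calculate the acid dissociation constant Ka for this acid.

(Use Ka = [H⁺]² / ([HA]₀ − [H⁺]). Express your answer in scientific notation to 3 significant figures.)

[H⁺] = 10^(−pH) = 10^(−2.17) = 6.761e-03 M. For HA ⇌ H⁺ + A⁻, Ka = [H⁺][A⁻]/[HA] = [H⁺]² / ([HA]₀ − [H⁺]) = (6.761e-03)² / (0.306 − 6.761e-03) = 1.53e-04.

K_a = 1.53e-04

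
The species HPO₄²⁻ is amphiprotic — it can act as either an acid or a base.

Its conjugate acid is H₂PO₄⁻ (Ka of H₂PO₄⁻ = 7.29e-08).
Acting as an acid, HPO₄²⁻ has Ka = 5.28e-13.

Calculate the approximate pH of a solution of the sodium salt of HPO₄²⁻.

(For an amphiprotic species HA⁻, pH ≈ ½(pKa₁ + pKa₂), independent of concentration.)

pKa₁ = -log(7.29e-08) = 7.14; pKa₂ = -log(5.28e-13) = 12.28. For an amphiprotic species, pH ≈ ½(pKa₁ + pKa₂) = ½(7.14 + 12.28) = 9.71.

pH = 9.71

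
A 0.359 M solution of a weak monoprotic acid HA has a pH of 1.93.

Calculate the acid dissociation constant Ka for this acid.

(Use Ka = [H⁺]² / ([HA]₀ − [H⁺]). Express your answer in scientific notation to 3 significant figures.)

[H⁺] = 10^(−pH) = 10^(−1.93) = 1.175e-02 M. For HA ⇌ H⁺ + A⁻, Ka = [H⁺][A⁻]/[HA] = [H⁺]² / ([HA]₀ − [H⁺]) = (1.175e-02)² / (0.359 − 1.175e-02) = 3.98e-04.

K_a = 3.98e-04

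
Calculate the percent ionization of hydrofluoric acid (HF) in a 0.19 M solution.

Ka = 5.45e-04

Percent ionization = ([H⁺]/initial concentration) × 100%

Using Ka equilibrium: x² + Ka×x - Ka×C = 0. Solving: [H⁺] = 9.9071e-03. Percent = (9.9071e-03/0.19) × 100

Percent ionization = 5.21%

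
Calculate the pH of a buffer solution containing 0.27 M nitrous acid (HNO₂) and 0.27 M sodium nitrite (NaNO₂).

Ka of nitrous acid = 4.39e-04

pKa = -log(4.39e-04) = 3.36. pH = pKa + log([A⁻]/[HA]) = 3.36 + log(0.27/0.27)

pH = 3.36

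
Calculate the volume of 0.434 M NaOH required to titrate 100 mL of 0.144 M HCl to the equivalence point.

At equivalence: moles acid = moles base. moles HCl = 0.144 × 100/1000 = 0.0144 mol. V_base = moles / 0.434 × 1000 = 33.2 mL.

V_{base} = 33.2 mL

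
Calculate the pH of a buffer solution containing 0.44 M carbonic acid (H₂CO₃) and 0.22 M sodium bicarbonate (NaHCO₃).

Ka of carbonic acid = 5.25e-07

pKa = -log(5.25e-07) = 6.28. pH = pKa + log([A⁻]/[HA]) = 6.28 + log(0.22/0.44)

pH = 5.98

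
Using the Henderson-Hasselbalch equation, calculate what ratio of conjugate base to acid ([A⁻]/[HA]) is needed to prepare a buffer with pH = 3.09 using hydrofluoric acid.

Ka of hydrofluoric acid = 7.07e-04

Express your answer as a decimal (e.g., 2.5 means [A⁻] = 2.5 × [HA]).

pKa = -log(7.07e-04) = 3.1506. pH = pKa + log([A⁻]/[HA]), so log([A⁻]/[HA]) = pH − pKa = 3.09 − 3.1506 = -0.0606. [A⁻]/[HA] = 10^(-0.0606) = 0.870

[A⁻]/[HA] = 0.870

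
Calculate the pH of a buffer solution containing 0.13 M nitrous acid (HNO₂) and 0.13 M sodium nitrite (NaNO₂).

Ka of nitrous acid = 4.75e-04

pKa = -log(4.75e-04) = 3.32. pH = pKa + log([A⁻]/[HA]) = 3.32 + log(0.13/0.13)

pH = 3.32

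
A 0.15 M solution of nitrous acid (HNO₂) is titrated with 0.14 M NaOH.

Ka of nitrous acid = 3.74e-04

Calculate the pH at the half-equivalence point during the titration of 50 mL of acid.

At half-equivalence [HA] = [A⁻], so Henderson-Hasselbalch gives pH = pKa = -log(3.74e-04) = 3.43.

pH = pKa = 3.43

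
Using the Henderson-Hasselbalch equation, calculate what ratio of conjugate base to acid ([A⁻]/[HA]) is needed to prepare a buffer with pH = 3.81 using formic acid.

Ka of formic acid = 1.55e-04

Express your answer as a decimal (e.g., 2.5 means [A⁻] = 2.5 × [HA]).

pKa = -log(1.55e-04) = 3.8097. pH = pKa + log([A⁻]/[HA]), so log([A⁻]/[HA]) = pH − pKa = 3.81 − 3.8097 = 0.0003. [A⁻]/[HA] = 10^(0.0003) = 1.00

[A⁻]/[HA] = 1.00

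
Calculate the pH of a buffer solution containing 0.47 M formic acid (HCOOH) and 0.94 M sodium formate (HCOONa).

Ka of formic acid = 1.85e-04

pKa = -log(1.85e-04) = 3.73. pH = pKa + log([A⁻]/[HA]) = 3.73 + log(0.94/0.47)

pH = 4.03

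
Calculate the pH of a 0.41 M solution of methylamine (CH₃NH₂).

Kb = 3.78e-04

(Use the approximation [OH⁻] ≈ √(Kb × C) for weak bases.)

[OH⁻] = √(Kb × C) = √(3.78e-04 × 0.41) = 1.2449e-02. pOH = 1.90, pH = 14 - pOH

pH = 12.10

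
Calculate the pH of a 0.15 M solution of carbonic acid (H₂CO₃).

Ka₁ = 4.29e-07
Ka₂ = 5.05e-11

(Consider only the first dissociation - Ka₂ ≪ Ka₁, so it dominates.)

First dissociation dominates. From Ka₁ = [H⁺][HA⁻]/[H₂A], x² + Ka₁·x − Ka₁·C = 0 with C = 0.15 M and Ka₁ = 4.29e-07. Solving: [H⁺] = (−Ka₁ + √(Ka₁² + 4·Ka₁·C)) / 2 = 2.5346e-04 M. pH = -log(2.5346e-04) = 3.60.

pH = 3.60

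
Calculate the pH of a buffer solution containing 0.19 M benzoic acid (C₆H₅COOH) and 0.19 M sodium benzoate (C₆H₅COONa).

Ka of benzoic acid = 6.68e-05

pKa = -log(6.68e-05) = 4.18. pH = pKa + log([A⁻]/[HA]) = 4.18 + log(0.19/0.19)

pH = 4.18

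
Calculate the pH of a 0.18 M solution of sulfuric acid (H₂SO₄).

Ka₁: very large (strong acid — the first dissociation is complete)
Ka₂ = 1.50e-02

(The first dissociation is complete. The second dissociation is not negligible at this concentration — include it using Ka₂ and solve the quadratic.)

First dissociation is complete: [H⁺]₀ = [HSO₄⁻]₀ = C = 0.18 M. Second dissociation HSO₄⁻ ⇌ H⁺ + SO₄²⁻: let x = [SO₄²⁻]. Ka₂ = (C + x)·x / (C − x) = 1.50e-02 → x² + (C + Ka₂)·x − Ka₂·C = 0 → x² + 0.19500·x − 2.700e-03 = 0. x = (−0.19500 + √(0.19500² + 4 × 2.700e-03)) / 2 = 1.2982e-02 M. [H⁺] = C + x = 0.18 + 1.2982e-02 = 1.9298e-01 M. pH = -log(1.9298e-01) = 0.71.

pH = 0.71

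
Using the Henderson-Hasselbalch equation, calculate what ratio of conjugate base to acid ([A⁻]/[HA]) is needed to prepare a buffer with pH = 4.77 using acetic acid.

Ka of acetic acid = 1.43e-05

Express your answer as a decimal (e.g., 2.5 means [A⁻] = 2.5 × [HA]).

pKa = -log(1.43e-05) = 4.8447. pH = pKa + log([A⁻]/[HA]), so log([A⁻]/[HA]) = pH − pKa = 4.77 − 4.8447 = -0.0747. [A⁻]/[HA] = 10^(-0.0747) = 0.842

[A⁻]/[HA] = 0.842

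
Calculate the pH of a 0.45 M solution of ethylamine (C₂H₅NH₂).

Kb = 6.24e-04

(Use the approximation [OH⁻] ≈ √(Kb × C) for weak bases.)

[OH⁻] = √(Kb × C) = √(6.24e-04 × 0.45) = 1.6757e-02. pOH = 1.78, pH = 14 - pOH

pH = 12.22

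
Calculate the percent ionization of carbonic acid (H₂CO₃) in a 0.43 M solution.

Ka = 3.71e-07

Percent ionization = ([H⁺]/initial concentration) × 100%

Using Ka equilibrium: x² + Ka×x - Ka×C = 0. Solving: [H⁺] = 3.9923e-04. Percent = (3.9923e-04/0.43) × 100

Percent ionization = 0.0928%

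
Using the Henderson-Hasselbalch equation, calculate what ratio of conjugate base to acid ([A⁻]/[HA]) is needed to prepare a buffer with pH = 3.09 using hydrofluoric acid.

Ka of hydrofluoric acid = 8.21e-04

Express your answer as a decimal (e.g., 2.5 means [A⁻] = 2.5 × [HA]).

pKa = -log(8.21e-04) = 3.0857. pH = pKa + log([A⁻]/[HA]), so log([A⁻]/[HA]) = pH − pKa = 3.09 − 3.0857 = 0.0043. [A⁻]/[HA] = 10^(0.0043) = 1.01

[A⁻]/[HA] = 1.01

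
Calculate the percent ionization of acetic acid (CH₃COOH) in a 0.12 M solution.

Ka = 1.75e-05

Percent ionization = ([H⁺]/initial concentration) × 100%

Using Ka equilibrium: x² + Ka×x - Ka×C = 0. Solving: [H⁺] = 1.4404e-03. Percent = (1.4404e-03/0.12) × 100

Percent ionization = 1.2%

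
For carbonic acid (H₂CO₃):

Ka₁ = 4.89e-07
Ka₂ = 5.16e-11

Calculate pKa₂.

pKa₂ = -log(Ka₂) = -log(5.16e-11) = 10.29.

pK_{a2} = 10.29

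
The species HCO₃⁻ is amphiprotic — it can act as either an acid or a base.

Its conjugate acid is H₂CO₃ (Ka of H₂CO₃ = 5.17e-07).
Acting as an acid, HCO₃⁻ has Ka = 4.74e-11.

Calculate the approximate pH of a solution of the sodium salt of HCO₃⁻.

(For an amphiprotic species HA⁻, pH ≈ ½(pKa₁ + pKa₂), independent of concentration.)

pKa₁ = -log(5.17e-07) = 6.29; pKa₂ = -log(4.74e-11) = 10.32. For an amphiprotic species, pH ≈ ½(pKa₁ + pKa₂) = ½(6.29 + 10.32) = 8.31.

pH = 8.31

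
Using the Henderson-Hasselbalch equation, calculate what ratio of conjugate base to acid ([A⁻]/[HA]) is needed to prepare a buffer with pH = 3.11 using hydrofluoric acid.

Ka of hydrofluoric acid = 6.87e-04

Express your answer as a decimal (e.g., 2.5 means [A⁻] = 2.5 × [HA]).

pKa = -log(6.87e-04) = 3.1630. pH = pKa + log([A⁻]/[HA]), so log([A⁻]/[HA]) = pH − pKa = 3.11 − 3.1630 = -0.0530. [A⁻]/[HA] = 10^(-0.0530) = 0.885

[A⁻]/[HA] = 0.885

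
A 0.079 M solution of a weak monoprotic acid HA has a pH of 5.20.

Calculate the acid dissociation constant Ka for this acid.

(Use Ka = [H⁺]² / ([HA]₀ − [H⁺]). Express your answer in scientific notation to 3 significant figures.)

[H⁺] = 10^(−pH) = 10^(−5.20) = 6.310e-06 M. For HA ⇌ H⁺ + A⁻, Ka = [H⁺][A⁻]/[HA] = [H⁺]² / ([HA]₀ − [H⁺]) = (6.310e-06)² / (0.079 − 6.310e-06) = 5.04e-10.

K_a = 5.04e-10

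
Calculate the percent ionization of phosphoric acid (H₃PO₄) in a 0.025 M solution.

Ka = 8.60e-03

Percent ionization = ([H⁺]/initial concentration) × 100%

Using Ka equilibrium: x² + Ka×x - Ka×C = 0. Solving: [H⁺] = 1.0980e-02. Percent = (1.0980e-02/0.025) × 100

Percent ionization = 43.9%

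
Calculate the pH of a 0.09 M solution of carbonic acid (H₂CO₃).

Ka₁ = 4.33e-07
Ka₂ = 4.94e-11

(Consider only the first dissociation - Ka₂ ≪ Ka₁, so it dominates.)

First dissociation dominates. From Ka₁ = [H⁺][HA⁻]/[H₂A], x² + Ka₁·x − Ka₁·C = 0 with C = 0.09 M and Ka₁ = 4.33e-07. Solving: [H⁺] = (−Ka₁ + √(Ka₁² + 4·Ka₁·C)) / 2 = 1.9719e-04 M. pH = -log(1.9719e-04) = 3.71.

pH = 3.71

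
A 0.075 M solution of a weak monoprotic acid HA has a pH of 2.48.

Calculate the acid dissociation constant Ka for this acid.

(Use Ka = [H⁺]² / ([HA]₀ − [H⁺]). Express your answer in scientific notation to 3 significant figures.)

[H⁺] = 10^(−pH) = 10^(−2.48) = 3.311e-03 M. For HA ⇌ H⁺ + A⁻, Ka = [H⁺][A⁻]/[HA] = [H⁺]² / ([HA]₀ − [H⁺]) = (3.311e-03)² / (0.075 − 3.311e-03) = 1.53e-04.

K_a = 1.53e-04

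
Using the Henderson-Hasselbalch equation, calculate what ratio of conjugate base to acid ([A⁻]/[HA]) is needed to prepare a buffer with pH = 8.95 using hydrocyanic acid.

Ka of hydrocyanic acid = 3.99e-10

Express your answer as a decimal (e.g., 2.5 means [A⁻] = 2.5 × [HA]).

pKa = -log(3.99e-10) = 9.3990. pH = pKa + log([A⁻]/[HA]), so log([A⁻]/[HA]) = pH − pKa = 8.95 − 9.3990 = -0.4490. [A⁻]/[HA] = 10^(-0.4490) = 0.356

[A⁻]/[HA] = 0.356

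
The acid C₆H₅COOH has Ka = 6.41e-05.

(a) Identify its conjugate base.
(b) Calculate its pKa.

(a) The conjugate base is formed by removing one H⁺ from C₆H₅COOH, giving C₆H₅COO⁻. (b) pKa = -log(Ka) = -log(6.41e-05) = 4.19.

Conjugate base: C₆H₅COO⁻; pK_a = 4.19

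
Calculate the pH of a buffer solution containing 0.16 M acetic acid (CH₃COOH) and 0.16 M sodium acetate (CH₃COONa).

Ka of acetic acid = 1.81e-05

pKa = -log(1.81e-05) = 4.74. pH = pKa + log([A⁻]/[HA]) = 4.74 + log(0.16/0.16)

pH = 4.74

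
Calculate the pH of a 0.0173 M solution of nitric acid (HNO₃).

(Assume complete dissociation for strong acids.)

[H⁺] = 0.0173 M for strong acid. pH = -log[H⁺] = -log(0.0173)

pH = 1.76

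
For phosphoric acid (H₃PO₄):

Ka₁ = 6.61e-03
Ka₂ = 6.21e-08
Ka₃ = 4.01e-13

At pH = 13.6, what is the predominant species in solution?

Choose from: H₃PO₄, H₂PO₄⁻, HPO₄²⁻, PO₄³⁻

pKa₁ = 2.18, pKa₂ = 7.21, pKa₃ = 12.40. For a polyprotic acid the predominant species crosses at each pKa: below pKa_n the protonated form dominates, above it the deprotonated form does. At pH = 13.6, the predominant species is PO₄³⁻.

PO₄³⁻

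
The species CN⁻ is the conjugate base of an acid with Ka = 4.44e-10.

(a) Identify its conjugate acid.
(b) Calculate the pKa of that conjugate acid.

(a) The conjugate acid is formed by adding one H⁺ to CN⁻, giving HCN. (b) pKa = -log(Ka) = -log(4.44e-10) = 9.35.

Conjugate acid: HCN; pK_a = 9.35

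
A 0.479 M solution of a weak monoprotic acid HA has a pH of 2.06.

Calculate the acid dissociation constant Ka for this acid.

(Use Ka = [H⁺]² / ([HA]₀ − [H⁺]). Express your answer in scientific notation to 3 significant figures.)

[H⁺] = 10^(−pH) = 10^(−2.06) = 8.710e-03 M. For HA ⇌ H⁺ + A⁻, Ka = [H⁺][A⁻]/[HA] = [H⁺]² / ([HA]₀ − [H⁺]) = (8.710e-03)² / (0.479 − 8.710e-03) = 1.61e-04.

K_a = 1.61e-04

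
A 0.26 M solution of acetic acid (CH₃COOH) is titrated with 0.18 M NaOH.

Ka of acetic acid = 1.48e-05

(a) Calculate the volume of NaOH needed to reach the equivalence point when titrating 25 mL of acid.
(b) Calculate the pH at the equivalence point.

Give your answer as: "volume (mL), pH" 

moles acid = 0.26 × 25/1000 = 0.0065 mol; V_base = moles/0.18 × 1000 = 36.1 mL. At equivalence only the conjugate base is present: [A⁻] = 0.0065/0.061 = 1.0636e-01 M. Kb = Kw/Ka = 6.76e-10; [OH⁻] = √(Kb × [A⁻]) = 8.4775e-06; pOH = 5.07; pH = 14 - pOH = 8.93.

V = 36.1 mL, pH = 8.93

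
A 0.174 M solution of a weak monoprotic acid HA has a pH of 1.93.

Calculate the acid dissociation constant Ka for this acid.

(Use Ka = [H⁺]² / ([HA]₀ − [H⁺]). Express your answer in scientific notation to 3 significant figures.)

[H⁺] = 10^(−pH) = 10^(−1.93) = 1.175e-02 M. For HA ⇌ H⁺ + A⁻, Ka = [H⁺][A⁻]/[HA] = [H⁺]² / ([HA]₀ − [H⁺]) = (1.175e-02)² / (0.174 − 1.175e-02) = 8.51e-04.

K_a = 8.51e-04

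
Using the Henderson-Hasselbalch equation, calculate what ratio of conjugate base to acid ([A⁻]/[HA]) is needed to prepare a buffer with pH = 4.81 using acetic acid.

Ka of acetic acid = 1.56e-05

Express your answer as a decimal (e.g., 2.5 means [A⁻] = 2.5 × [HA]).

pKa = -log(1.56e-05) = 4.8069. pH = pKa + log([A⁻]/[HA]), so log([A⁻]/[HA]) = pH − pKa = 4.81 − 4.8069 = 0.0031. [A⁻]/[HA] = 10^(0.0031) = 1.01

[A⁻]/[HA] = 1.01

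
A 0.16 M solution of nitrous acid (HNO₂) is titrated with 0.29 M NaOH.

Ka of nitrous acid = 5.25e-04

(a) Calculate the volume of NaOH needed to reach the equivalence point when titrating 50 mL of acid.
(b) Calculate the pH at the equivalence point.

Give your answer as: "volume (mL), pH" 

moles acid = 0.16 × 50/1000 = 0.008 mol; V_base = moles/0.29 × 1000 = 27.6 mL. At equivalence only the conjugate base is present: [A⁻] = 0.008/0.078 = 1.0311e-01 M. Kb = Kw/Ka = 1.90e-11; [OH⁻] = √(Kb × [A⁻]) = 1.4014e-06; pOH = 5.85; pH = 14 - pOH = 8.15.

V = 27.6 mL, pH = 8.15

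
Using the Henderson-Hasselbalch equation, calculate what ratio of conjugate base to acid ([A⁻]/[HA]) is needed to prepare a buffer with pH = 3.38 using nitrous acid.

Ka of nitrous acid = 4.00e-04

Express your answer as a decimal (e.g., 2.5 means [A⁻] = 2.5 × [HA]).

pKa = -log(4.00e-04) = 3.3979. pH = pKa + log([A⁻]/[HA]), so log([A⁻]/[HA]) = pH − pKa = 3.38 − 3.3979 = -0.0179. [A⁻]/[HA] = 10^(-0.0179) = 0.960

[A⁻]/[HA] = 0.960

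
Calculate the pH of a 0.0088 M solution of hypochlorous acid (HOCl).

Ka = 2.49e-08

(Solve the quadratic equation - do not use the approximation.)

x² + Ka×x - Ka×C = 0. Using quadratic formula: [H⁺] = 1.4790e-05

pH = 4.83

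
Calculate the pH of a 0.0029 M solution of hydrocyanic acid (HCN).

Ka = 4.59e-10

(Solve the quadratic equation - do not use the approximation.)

x² + Ka×x - Ka×C = 0. Using quadratic formula: [H⁺] = 1.1535e-06

pH = 5.94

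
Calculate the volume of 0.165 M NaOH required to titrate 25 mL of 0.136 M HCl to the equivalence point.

At equivalence: moles acid = moles base. moles HCl = 0.136 × 25/1000 = 0.0034 mol. V_base = moles / 0.165 × 1000 = 20.6 mL.

V_{base} = 20.6 mL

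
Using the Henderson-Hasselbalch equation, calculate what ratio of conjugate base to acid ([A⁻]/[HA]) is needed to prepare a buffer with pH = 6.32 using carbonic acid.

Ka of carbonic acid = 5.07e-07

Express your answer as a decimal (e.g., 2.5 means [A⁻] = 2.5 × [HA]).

pKa = -log(5.07e-07) = 6.2950. pH = pKa + log([A⁻]/[HA]), so log([A⁻]/[HA]) = pH − pKa = 6.32 − 6.2950 = 0.0250. [A⁻]/[HA] = 10^(0.0250) = 1.06

[A⁻]/[HA] = 1.06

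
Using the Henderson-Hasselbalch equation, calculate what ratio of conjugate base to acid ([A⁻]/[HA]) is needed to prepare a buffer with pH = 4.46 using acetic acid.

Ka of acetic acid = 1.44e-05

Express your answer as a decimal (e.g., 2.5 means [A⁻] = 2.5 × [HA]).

pKa = -log(1.44e-05) = 4.8416. pH = pKa + log([A⁻]/[HA]), so log([A⁻]/[HA]) = pH − pKa = 4.46 − 4.8416 = -0.3816. [A⁻]/[HA] = 10^(-0.3816) = 0.415

[A⁻]/[HA] = 0.415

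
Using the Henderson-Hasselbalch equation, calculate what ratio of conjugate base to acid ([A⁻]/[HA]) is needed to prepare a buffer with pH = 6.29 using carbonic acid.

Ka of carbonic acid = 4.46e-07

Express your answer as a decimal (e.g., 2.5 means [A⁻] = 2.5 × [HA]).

pKa = -log(4.46e-07) = 6.3507. pH = pKa + log([A⁻]/[HA]), so log([A⁻]/[HA]) = pH − pKa = 6.29 − 6.3507 = -0.0607. [A⁻]/[HA] = 10^(-0.0607) = 0.870

[A⁻]/[HA] = 0.870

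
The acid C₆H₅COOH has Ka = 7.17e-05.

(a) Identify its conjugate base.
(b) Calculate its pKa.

(a) The conjugate base is formed by removing one H⁺ from C₆H₅COOH, giving C₆H₅COO⁻. (b) pKa = -log(Ka) = -log(7.17e-05) = 4.14.

Conjugate base: C₆H₅COO⁻; pK_a = 4.14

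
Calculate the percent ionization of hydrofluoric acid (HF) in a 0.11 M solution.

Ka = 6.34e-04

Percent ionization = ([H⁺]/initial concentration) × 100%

Using Ka equilibrium: x² + Ka×x - Ka×C = 0. Solving: [H⁺] = 8.0401e-03. Percent = (8.0401e-03/0.11) × 100

Percent ionization = 7.31%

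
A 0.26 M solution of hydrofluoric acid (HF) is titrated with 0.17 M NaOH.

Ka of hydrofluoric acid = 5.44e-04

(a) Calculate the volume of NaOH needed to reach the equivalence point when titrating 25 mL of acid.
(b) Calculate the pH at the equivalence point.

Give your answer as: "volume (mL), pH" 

moles acid = 0.26 × 25/1000 = 0.0065 mol; V_base = moles/0.17 × 1000 = 38.2 mL. At equivalence only the conjugate base is present: [A⁻] = 0.0065/0.063 = 1.0279e-01 M. Kb = Kw/Ka = 1.84e-11; [OH⁻] = √(Kb × [A⁻]) = 1.3746e-06; pOH = 5.86; pH = 14 - pOH = 8.14.

V = 38.2 mL, pH = 8.14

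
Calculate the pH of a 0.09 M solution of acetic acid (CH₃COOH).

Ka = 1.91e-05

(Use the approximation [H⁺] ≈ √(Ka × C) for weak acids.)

[H⁺] = √(Ka × C) = √(1.91e-05 × 0.09) = 1.3111e-03. pH = -log(1.3111e-03)

pH = 2.88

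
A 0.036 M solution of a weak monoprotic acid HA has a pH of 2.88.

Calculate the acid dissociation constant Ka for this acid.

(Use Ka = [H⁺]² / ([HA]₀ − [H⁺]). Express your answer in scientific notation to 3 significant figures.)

[H⁺] = 10^(−pH) = 10^(−2.88) = 1.318e-03 M. For HA ⇌ H⁺ + A⁻, Ka = [H⁺][A⁻]/[HA] = [H⁺]² / ([HA]₀ − [H⁺]) = (1.318e-03)² / (0.036 − 1.318e-03) = 5.01e-05.

K_a = 5.01e-05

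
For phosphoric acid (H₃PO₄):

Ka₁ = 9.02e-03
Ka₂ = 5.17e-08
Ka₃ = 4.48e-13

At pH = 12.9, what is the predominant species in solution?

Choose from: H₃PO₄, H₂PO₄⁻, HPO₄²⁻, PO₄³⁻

pKa₁ = 2.04, pKa₂ = 7.29, pKa₃ = 12.35. For a polyprotic acid the predominant species crosses at each pKa: below pKa_n the protonated form dominates, above it the deprotonated form does. At pH = 12.9, the predominant species is PO₄³⁻.

PO₄³⁻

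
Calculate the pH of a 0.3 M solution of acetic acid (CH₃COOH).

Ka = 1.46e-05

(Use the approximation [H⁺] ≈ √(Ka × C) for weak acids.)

[H⁺] = √(Ka × C) = √(1.46e-05 × 0.3) = 2.0928e-03. pH = -log(2.0928e-03)

pH = 2.68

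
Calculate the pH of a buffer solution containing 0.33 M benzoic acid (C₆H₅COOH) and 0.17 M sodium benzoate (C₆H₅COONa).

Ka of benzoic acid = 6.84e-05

pKa = -log(6.84e-05) = 4.16. pH = pKa + log([A⁻]/[HA]) = 4.16 + log(0.17/0.33)

pH = 3.88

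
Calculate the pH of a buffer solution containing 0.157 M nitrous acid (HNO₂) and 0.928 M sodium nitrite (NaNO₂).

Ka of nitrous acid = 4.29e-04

pKa = -log(4.29e-04) = 3.37. pH = pKa + log([A⁻]/[HA]) = 3.37 + log(0.928/0.157)

pH = 4.14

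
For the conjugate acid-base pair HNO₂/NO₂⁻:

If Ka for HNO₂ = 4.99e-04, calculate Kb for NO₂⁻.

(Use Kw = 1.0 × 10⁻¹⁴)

For a conjugate pair Ka × Kb = Kw, so Kb = Kw/Ka = 1.0 × 10⁻¹⁴ / 4.99e-04 = 2.00e-11.

K_b = 2.00e-11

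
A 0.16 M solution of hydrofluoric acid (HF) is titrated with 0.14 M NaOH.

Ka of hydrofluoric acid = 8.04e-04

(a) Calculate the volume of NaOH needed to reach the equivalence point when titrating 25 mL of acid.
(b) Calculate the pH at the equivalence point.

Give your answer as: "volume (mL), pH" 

moles acid = 0.16 × 25/1000 = 0.004 mol; V_base = moles/0.14 × 1000 = 28.6 mL. At equivalence only the conjugate base is present: [A⁻] = 0.004/0.054 = 7.4667e-02 M. Kb = Kw/Ka = 1.24e-11; [OH⁻] = √(Kb × [A⁻]) = 9.6369e-07; pOH = 6.02; pH = 14 - pOH = 7.98.

V = 28.6 mL, pH = 7.98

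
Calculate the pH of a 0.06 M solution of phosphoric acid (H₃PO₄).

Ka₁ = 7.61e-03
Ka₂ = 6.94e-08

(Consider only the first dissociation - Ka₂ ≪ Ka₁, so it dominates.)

First dissociation dominates. From Ka₁ = [H⁺][HA⁻]/[H₂A], x² + Ka₁·x − Ka₁·C = 0 with C = 0.06 M and Ka₁ = 7.61e-03. Solving: [H⁺] = (−Ka₁ + √(Ka₁² + 4·Ka₁·C)) / 2 = 1.7899e-02 M. pH = -log(1.7899e-02) = 1.75.

pH = 1.75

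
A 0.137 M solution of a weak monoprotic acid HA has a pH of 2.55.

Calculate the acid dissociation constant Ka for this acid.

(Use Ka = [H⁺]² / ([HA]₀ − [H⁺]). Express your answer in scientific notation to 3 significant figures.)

[H⁺] = 10^(−pH) = 10^(−2.55) = 2.818e-03 M. For HA ⇌ H⁺ + A⁻, Ka = [H⁺][A⁻]/[HA] = [H⁺]² / ([HA]₀ − [H⁺]) = (2.818e-03)² / (0.137 − 2.818e-03) = 5.92e-05.

K_a = 5.92e-05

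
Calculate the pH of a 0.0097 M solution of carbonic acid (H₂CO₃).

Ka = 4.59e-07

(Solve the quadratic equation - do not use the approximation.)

x² + Ka×x - Ka×C = 0. Using quadratic formula: [H⁺] = 6.6496e-05

pH = 4.18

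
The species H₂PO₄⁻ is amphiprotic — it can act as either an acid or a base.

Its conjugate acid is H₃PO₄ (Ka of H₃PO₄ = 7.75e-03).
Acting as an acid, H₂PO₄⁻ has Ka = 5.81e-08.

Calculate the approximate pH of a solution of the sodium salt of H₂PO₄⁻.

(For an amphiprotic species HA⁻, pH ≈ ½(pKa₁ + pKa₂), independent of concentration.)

pKa₁ = -log(7.75e-03) = 2.11; pKa₂ = -log(5.81e-08) = 7.24. For an amphiprotic species, pH ≈ ½(pKa₁ + pKa₂) = ½(2.11 + 7.24) = 4.67.

pH = 4.67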